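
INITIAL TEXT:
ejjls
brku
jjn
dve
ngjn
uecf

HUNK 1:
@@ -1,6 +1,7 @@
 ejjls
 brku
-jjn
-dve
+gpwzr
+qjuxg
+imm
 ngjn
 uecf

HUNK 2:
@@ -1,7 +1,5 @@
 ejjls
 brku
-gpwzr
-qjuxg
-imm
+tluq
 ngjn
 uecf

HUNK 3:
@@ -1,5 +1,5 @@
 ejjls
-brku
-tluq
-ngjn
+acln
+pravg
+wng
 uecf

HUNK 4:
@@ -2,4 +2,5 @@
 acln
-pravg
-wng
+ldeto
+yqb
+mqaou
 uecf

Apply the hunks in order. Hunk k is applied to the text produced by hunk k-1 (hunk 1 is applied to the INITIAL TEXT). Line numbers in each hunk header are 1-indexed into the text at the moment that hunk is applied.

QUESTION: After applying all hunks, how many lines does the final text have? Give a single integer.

Answer: 6

Derivation:
Hunk 1: at line 1 remove [jjn,dve] add [gpwzr,qjuxg,imm] -> 7 lines: ejjls brku gpwzr qjuxg imm ngjn uecf
Hunk 2: at line 1 remove [gpwzr,qjuxg,imm] add [tluq] -> 5 lines: ejjls brku tluq ngjn uecf
Hunk 3: at line 1 remove [brku,tluq,ngjn] add [acln,pravg,wng] -> 5 lines: ejjls acln pravg wng uecf
Hunk 4: at line 2 remove [pravg,wng] add [ldeto,yqb,mqaou] -> 6 lines: ejjls acln ldeto yqb mqaou uecf
Final line count: 6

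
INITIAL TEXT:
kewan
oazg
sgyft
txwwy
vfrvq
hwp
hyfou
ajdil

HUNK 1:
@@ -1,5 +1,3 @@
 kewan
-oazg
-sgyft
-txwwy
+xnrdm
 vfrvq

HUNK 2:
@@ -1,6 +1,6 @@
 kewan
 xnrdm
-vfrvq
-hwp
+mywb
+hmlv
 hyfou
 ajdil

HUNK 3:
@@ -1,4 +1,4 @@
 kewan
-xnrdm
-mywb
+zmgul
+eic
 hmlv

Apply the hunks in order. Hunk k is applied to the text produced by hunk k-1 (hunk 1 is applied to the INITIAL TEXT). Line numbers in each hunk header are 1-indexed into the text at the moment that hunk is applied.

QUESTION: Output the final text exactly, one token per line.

Answer: kewan
zmgul
eic
hmlv
hyfou
ajdil

Derivation:
Hunk 1: at line 1 remove [oazg,sgyft,txwwy] add [xnrdm] -> 6 lines: kewan xnrdm vfrvq hwp hyfou ajdil
Hunk 2: at line 1 remove [vfrvq,hwp] add [mywb,hmlv] -> 6 lines: kewan xnrdm mywb hmlv hyfou ajdil
Hunk 3: at line 1 remove [xnrdm,mywb] add [zmgul,eic] -> 6 lines: kewan zmgul eic hmlv hyfou ajdil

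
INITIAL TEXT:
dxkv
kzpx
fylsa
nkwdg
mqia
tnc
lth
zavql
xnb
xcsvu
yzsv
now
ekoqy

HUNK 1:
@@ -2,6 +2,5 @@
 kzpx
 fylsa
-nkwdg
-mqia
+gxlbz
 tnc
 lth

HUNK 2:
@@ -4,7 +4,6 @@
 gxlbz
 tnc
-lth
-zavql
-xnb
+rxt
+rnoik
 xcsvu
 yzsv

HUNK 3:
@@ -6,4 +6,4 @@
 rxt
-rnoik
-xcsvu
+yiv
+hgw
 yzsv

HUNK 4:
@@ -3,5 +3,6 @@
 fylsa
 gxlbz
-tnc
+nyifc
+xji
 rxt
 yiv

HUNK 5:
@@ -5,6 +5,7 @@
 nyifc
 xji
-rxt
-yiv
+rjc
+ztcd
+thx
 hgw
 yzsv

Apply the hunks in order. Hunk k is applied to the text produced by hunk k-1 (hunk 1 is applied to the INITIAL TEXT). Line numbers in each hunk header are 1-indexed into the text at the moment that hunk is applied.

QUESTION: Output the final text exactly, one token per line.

Answer: dxkv
kzpx
fylsa
gxlbz
nyifc
xji
rjc
ztcd
thx
hgw
yzsv
now
ekoqy

Derivation:
Hunk 1: at line 2 remove [nkwdg,mqia] add [gxlbz] -> 12 lines: dxkv kzpx fylsa gxlbz tnc lth zavql xnb xcsvu yzsv now ekoqy
Hunk 2: at line 4 remove [lth,zavql,xnb] add [rxt,rnoik] -> 11 lines: dxkv kzpx fylsa gxlbz tnc rxt rnoik xcsvu yzsv now ekoqy
Hunk 3: at line 6 remove [rnoik,xcsvu] add [yiv,hgw] -> 11 lines: dxkv kzpx fylsa gxlbz tnc rxt yiv hgw yzsv now ekoqy
Hunk 4: at line 3 remove [tnc] add [nyifc,xji] -> 12 lines: dxkv kzpx fylsa gxlbz nyifc xji rxt yiv hgw yzsv now ekoqy
Hunk 5: at line 5 remove [rxt,yiv] add [rjc,ztcd,thx] -> 13 lines: dxkv kzpx fylsa gxlbz nyifc xji rjc ztcd thx hgw yzsv now ekoqy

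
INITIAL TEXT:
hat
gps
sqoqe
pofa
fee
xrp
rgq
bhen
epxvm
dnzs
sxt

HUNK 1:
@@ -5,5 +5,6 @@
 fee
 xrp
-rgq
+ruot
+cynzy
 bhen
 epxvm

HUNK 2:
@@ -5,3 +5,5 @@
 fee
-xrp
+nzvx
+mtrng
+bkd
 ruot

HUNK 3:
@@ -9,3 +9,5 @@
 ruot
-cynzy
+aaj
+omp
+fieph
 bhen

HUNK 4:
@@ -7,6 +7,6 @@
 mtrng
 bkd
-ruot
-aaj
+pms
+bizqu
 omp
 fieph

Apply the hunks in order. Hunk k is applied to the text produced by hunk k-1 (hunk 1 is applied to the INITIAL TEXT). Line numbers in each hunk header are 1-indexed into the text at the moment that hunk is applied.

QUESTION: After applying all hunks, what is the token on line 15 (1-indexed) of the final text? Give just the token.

Answer: dnzs

Derivation:
Hunk 1: at line 5 remove [rgq] add [ruot,cynzy] -> 12 lines: hat gps sqoqe pofa fee xrp ruot cynzy bhen epxvm dnzs sxt
Hunk 2: at line 5 remove [xrp] add [nzvx,mtrng,bkd] -> 14 lines: hat gps sqoqe pofa fee nzvx mtrng bkd ruot cynzy bhen epxvm dnzs sxt
Hunk 3: at line 9 remove [cynzy] add [aaj,omp,fieph] -> 16 lines: hat gps sqoqe pofa fee nzvx mtrng bkd ruot aaj omp fieph bhen epxvm dnzs sxt
Hunk 4: at line 7 remove [ruot,aaj] add [pms,bizqu] -> 16 lines: hat gps sqoqe pofa fee nzvx mtrng bkd pms bizqu omp fieph bhen epxvm dnzs sxt
Final line 15: dnzs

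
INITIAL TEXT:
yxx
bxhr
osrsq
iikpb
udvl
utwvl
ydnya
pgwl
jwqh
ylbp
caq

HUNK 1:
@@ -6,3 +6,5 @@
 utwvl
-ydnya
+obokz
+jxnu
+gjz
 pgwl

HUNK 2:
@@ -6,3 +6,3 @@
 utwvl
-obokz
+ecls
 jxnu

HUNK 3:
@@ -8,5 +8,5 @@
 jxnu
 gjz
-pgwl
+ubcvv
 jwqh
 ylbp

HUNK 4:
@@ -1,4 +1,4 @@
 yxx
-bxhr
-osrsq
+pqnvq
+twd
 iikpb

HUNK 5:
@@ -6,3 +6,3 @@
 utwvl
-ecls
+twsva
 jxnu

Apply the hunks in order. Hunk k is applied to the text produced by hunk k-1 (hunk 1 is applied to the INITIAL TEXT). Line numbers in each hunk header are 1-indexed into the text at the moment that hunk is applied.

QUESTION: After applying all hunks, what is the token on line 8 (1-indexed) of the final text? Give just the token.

Answer: jxnu

Derivation:
Hunk 1: at line 6 remove [ydnya] add [obokz,jxnu,gjz] -> 13 lines: yxx bxhr osrsq iikpb udvl utwvl obokz jxnu gjz pgwl jwqh ylbp caq
Hunk 2: at line 6 remove [obokz] add [ecls] -> 13 lines: yxx bxhr osrsq iikpb udvl utwvl ecls jxnu gjz pgwl jwqh ylbp caq
Hunk 3: at line 8 remove [pgwl] add [ubcvv] -> 13 lines: yxx bxhr osrsq iikpb udvl utwvl ecls jxnu gjz ubcvv jwqh ylbp caq
Hunk 4: at line 1 remove [bxhr,osrsq] add [pqnvq,twd] -> 13 lines: yxx pqnvq twd iikpb udvl utwvl ecls jxnu gjz ubcvv jwqh ylbp caq
Hunk 5: at line 6 remove [ecls] add [twsva] -> 13 lines: yxx pqnvq twd iikpb udvl utwvl twsva jxnu gjz ubcvv jwqh ylbp caq
Final line 8: jxnu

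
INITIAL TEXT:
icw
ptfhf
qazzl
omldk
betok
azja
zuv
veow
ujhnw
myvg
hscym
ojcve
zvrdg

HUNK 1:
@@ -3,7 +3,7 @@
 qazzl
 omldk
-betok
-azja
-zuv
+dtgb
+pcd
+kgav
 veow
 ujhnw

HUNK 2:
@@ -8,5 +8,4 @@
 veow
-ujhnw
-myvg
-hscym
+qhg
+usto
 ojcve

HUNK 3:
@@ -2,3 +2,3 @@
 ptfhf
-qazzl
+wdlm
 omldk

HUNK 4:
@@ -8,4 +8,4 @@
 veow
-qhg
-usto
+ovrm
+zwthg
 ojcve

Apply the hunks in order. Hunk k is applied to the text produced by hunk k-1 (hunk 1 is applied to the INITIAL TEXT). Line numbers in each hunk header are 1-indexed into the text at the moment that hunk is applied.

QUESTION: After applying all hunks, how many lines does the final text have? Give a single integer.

Hunk 1: at line 3 remove [betok,azja,zuv] add [dtgb,pcd,kgav] -> 13 lines: icw ptfhf qazzl omldk dtgb pcd kgav veow ujhnw myvg hscym ojcve zvrdg
Hunk 2: at line 8 remove [ujhnw,myvg,hscym] add [qhg,usto] -> 12 lines: icw ptfhf qazzl omldk dtgb pcd kgav veow qhg usto ojcve zvrdg
Hunk 3: at line 2 remove [qazzl] add [wdlm] -> 12 lines: icw ptfhf wdlm omldk dtgb pcd kgav veow qhg usto ojcve zvrdg
Hunk 4: at line 8 remove [qhg,usto] add [ovrm,zwthg] -> 12 lines: icw ptfhf wdlm omldk dtgb pcd kgav veow ovrm zwthg ojcve zvrdg
Final line count: 12

Answer: 12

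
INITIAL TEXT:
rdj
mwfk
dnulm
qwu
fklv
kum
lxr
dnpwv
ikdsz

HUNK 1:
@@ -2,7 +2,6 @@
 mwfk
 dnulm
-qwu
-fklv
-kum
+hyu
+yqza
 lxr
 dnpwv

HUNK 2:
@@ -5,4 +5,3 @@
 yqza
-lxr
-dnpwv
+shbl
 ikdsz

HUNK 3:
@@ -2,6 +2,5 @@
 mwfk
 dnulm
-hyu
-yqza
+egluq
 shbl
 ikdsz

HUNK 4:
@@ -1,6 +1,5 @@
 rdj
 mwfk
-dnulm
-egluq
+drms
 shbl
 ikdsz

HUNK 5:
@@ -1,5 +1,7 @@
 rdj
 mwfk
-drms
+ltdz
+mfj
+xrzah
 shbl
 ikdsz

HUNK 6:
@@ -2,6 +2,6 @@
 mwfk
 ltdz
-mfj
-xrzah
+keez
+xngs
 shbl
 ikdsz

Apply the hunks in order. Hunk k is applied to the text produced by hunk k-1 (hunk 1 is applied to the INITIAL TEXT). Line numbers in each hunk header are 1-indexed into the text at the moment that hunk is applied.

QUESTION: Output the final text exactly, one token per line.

Hunk 1: at line 2 remove [qwu,fklv,kum] add [hyu,yqza] -> 8 lines: rdj mwfk dnulm hyu yqza lxr dnpwv ikdsz
Hunk 2: at line 5 remove [lxr,dnpwv] add [shbl] -> 7 lines: rdj mwfk dnulm hyu yqza shbl ikdsz
Hunk 3: at line 2 remove [hyu,yqza] add [egluq] -> 6 lines: rdj mwfk dnulm egluq shbl ikdsz
Hunk 4: at line 1 remove [dnulm,egluq] add [drms] -> 5 lines: rdj mwfk drms shbl ikdsz
Hunk 5: at line 1 remove [drms] add [ltdz,mfj,xrzah] -> 7 lines: rdj mwfk ltdz mfj xrzah shbl ikdsz
Hunk 6: at line 2 remove [mfj,xrzah] add [keez,xngs] -> 7 lines: rdj mwfk ltdz keez xngs shbl ikdsz

Answer: rdj
mwfk
ltdz
keez
xngs
shbl
ikdsz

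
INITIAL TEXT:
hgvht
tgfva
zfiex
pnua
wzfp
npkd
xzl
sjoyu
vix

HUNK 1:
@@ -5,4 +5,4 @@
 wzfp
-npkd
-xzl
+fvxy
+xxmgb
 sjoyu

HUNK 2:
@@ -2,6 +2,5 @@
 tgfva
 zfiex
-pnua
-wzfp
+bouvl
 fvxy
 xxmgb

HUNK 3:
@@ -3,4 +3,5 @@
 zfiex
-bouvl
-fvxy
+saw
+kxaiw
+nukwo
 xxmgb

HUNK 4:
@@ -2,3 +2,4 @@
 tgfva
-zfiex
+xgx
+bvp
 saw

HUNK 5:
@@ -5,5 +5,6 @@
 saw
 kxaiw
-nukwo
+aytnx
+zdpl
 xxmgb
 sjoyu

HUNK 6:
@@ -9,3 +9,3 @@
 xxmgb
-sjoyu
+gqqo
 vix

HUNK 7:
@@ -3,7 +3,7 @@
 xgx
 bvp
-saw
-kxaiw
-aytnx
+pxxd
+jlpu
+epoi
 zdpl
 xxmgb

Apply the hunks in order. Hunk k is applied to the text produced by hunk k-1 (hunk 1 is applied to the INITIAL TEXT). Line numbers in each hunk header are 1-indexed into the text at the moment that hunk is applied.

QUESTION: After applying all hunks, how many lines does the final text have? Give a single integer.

Answer: 11

Derivation:
Hunk 1: at line 5 remove [npkd,xzl] add [fvxy,xxmgb] -> 9 lines: hgvht tgfva zfiex pnua wzfp fvxy xxmgb sjoyu vix
Hunk 2: at line 2 remove [pnua,wzfp] add [bouvl] -> 8 lines: hgvht tgfva zfiex bouvl fvxy xxmgb sjoyu vix
Hunk 3: at line 3 remove [bouvl,fvxy] add [saw,kxaiw,nukwo] -> 9 lines: hgvht tgfva zfiex saw kxaiw nukwo xxmgb sjoyu vix
Hunk 4: at line 2 remove [zfiex] add [xgx,bvp] -> 10 lines: hgvht tgfva xgx bvp saw kxaiw nukwo xxmgb sjoyu vix
Hunk 5: at line 5 remove [nukwo] add [aytnx,zdpl] -> 11 lines: hgvht tgfva xgx bvp saw kxaiw aytnx zdpl xxmgb sjoyu vix
Hunk 6: at line 9 remove [sjoyu] add [gqqo] -> 11 lines: hgvht tgfva xgx bvp saw kxaiw aytnx zdpl xxmgb gqqo vix
Hunk 7: at line 3 remove [saw,kxaiw,aytnx] add [pxxd,jlpu,epoi] -> 11 lines: hgvht tgfva xgx bvp pxxd jlpu epoi zdpl xxmgb gqqo vix
Final line count: 11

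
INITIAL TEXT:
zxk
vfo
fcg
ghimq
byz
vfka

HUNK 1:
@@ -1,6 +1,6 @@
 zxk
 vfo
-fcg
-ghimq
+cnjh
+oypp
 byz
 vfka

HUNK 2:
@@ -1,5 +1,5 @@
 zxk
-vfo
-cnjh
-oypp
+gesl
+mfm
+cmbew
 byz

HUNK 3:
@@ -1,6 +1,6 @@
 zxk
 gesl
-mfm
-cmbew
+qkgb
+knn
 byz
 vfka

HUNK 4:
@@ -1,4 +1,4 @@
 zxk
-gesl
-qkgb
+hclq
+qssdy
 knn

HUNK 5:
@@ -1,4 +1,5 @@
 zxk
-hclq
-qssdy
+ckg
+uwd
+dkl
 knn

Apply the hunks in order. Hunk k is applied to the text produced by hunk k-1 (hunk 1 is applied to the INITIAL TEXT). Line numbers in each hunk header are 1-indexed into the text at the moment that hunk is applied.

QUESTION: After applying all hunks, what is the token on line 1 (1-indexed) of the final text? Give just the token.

Answer: zxk

Derivation:
Hunk 1: at line 1 remove [fcg,ghimq] add [cnjh,oypp] -> 6 lines: zxk vfo cnjh oypp byz vfka
Hunk 2: at line 1 remove [vfo,cnjh,oypp] add [gesl,mfm,cmbew] -> 6 lines: zxk gesl mfm cmbew byz vfka
Hunk 3: at line 1 remove [mfm,cmbew] add [qkgb,knn] -> 6 lines: zxk gesl qkgb knn byz vfka
Hunk 4: at line 1 remove [gesl,qkgb] add [hclq,qssdy] -> 6 lines: zxk hclq qssdy knn byz vfka
Hunk 5: at line 1 remove [hclq,qssdy] add [ckg,uwd,dkl] -> 7 lines: zxk ckg uwd dkl knn byz vfka
Final line 1: zxk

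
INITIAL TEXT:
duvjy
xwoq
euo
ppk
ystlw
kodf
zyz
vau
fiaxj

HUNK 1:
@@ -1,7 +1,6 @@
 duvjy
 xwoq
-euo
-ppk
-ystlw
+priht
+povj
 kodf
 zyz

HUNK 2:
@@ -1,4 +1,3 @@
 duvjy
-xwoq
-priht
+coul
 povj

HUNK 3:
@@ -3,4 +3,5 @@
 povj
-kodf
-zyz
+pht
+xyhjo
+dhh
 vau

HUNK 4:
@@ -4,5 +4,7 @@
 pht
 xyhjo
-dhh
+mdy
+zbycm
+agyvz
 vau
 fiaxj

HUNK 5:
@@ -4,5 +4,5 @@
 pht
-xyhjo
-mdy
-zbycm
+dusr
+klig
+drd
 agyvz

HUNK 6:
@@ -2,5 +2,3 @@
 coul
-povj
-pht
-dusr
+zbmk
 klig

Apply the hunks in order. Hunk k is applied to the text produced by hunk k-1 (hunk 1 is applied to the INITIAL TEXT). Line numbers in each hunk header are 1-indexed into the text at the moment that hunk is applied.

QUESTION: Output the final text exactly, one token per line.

Hunk 1: at line 1 remove [euo,ppk,ystlw] add [priht,povj] -> 8 lines: duvjy xwoq priht povj kodf zyz vau fiaxj
Hunk 2: at line 1 remove [xwoq,priht] add [coul] -> 7 lines: duvjy coul povj kodf zyz vau fiaxj
Hunk 3: at line 3 remove [kodf,zyz] add [pht,xyhjo,dhh] -> 8 lines: duvjy coul povj pht xyhjo dhh vau fiaxj
Hunk 4: at line 4 remove [dhh] add [mdy,zbycm,agyvz] -> 10 lines: duvjy coul povj pht xyhjo mdy zbycm agyvz vau fiaxj
Hunk 5: at line 4 remove [xyhjo,mdy,zbycm] add [dusr,klig,drd] -> 10 lines: duvjy coul povj pht dusr klig drd agyvz vau fiaxj
Hunk 6: at line 2 remove [povj,pht,dusr] add [zbmk] -> 8 lines: duvjy coul zbmk klig drd agyvz vau fiaxj

Answer: duvjy
coul
zbmk
klig
drd
agyvz
vau
fiaxj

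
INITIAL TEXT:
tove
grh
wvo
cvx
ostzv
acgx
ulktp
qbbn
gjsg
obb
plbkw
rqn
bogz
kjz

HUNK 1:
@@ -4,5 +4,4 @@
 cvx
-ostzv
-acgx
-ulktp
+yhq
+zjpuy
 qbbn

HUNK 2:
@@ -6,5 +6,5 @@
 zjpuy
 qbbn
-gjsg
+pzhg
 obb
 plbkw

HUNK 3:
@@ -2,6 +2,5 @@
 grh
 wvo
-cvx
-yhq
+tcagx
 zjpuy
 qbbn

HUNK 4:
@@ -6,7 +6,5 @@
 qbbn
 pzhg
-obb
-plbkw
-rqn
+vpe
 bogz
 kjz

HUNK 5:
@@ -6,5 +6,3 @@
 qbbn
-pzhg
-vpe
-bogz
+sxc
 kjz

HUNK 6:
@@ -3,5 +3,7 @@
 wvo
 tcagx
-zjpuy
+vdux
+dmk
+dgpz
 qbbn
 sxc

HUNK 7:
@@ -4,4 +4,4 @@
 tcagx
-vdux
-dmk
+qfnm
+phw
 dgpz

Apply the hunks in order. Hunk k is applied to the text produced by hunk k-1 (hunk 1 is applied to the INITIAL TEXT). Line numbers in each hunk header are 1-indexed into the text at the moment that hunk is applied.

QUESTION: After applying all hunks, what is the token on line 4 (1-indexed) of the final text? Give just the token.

Answer: tcagx

Derivation:
Hunk 1: at line 4 remove [ostzv,acgx,ulktp] add [yhq,zjpuy] -> 13 lines: tove grh wvo cvx yhq zjpuy qbbn gjsg obb plbkw rqn bogz kjz
Hunk 2: at line 6 remove [gjsg] add [pzhg] -> 13 lines: tove grh wvo cvx yhq zjpuy qbbn pzhg obb plbkw rqn bogz kjz
Hunk 3: at line 2 remove [cvx,yhq] add [tcagx] -> 12 lines: tove grh wvo tcagx zjpuy qbbn pzhg obb plbkw rqn bogz kjz
Hunk 4: at line 6 remove [obb,plbkw,rqn] add [vpe] -> 10 lines: tove grh wvo tcagx zjpuy qbbn pzhg vpe bogz kjz
Hunk 5: at line 6 remove [pzhg,vpe,bogz] add [sxc] -> 8 lines: tove grh wvo tcagx zjpuy qbbn sxc kjz
Hunk 6: at line 3 remove [zjpuy] add [vdux,dmk,dgpz] -> 10 lines: tove grh wvo tcagx vdux dmk dgpz qbbn sxc kjz
Hunk 7: at line 4 remove [vdux,dmk] add [qfnm,phw] -> 10 lines: tove grh wvo tcagx qfnm phw dgpz qbbn sxc kjz
Final line 4: tcagx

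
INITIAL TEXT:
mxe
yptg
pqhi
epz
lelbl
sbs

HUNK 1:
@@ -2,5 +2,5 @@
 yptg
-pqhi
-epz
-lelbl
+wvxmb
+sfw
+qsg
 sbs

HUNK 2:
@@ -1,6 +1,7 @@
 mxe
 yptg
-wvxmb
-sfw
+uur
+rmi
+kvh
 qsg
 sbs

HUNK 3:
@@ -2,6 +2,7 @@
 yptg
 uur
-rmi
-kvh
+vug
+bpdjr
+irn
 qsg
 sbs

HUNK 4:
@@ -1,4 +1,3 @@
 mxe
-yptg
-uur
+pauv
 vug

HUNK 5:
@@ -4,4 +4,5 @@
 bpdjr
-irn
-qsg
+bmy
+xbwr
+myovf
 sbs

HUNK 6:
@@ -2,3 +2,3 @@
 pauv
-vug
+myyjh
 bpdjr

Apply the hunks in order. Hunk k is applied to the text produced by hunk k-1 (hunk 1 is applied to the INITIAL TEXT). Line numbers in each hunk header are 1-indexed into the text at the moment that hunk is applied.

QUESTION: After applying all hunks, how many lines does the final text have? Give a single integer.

Answer: 8

Derivation:
Hunk 1: at line 2 remove [pqhi,epz,lelbl] add [wvxmb,sfw,qsg] -> 6 lines: mxe yptg wvxmb sfw qsg sbs
Hunk 2: at line 1 remove [wvxmb,sfw] add [uur,rmi,kvh] -> 7 lines: mxe yptg uur rmi kvh qsg sbs
Hunk 3: at line 2 remove [rmi,kvh] add [vug,bpdjr,irn] -> 8 lines: mxe yptg uur vug bpdjr irn qsg sbs
Hunk 4: at line 1 remove [yptg,uur] add [pauv] -> 7 lines: mxe pauv vug bpdjr irn qsg sbs
Hunk 5: at line 4 remove [irn,qsg] add [bmy,xbwr,myovf] -> 8 lines: mxe pauv vug bpdjr bmy xbwr myovf sbs
Hunk 6: at line 2 remove [vug] add [myyjh] -> 8 lines: mxe pauv myyjh bpdjr bmy xbwr myovf sbs
Final line count: 8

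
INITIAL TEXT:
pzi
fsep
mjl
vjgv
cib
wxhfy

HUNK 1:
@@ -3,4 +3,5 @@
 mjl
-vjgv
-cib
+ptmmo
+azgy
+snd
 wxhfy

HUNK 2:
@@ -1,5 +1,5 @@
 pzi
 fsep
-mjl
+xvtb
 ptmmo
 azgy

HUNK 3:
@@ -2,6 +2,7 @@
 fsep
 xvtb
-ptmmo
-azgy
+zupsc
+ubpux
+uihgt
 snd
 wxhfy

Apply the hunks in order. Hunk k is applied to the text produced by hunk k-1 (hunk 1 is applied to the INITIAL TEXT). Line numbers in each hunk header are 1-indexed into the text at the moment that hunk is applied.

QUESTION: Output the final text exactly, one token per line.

Answer: pzi
fsep
xvtb
zupsc
ubpux
uihgt
snd
wxhfy

Derivation:
Hunk 1: at line 3 remove [vjgv,cib] add [ptmmo,azgy,snd] -> 7 lines: pzi fsep mjl ptmmo azgy snd wxhfy
Hunk 2: at line 1 remove [mjl] add [xvtb] -> 7 lines: pzi fsep xvtb ptmmo azgy snd wxhfy
Hunk 3: at line 2 remove [ptmmo,azgy] add [zupsc,ubpux,uihgt] -> 8 lines: pzi fsep xvtb zupsc ubpux uihgt snd wxhfy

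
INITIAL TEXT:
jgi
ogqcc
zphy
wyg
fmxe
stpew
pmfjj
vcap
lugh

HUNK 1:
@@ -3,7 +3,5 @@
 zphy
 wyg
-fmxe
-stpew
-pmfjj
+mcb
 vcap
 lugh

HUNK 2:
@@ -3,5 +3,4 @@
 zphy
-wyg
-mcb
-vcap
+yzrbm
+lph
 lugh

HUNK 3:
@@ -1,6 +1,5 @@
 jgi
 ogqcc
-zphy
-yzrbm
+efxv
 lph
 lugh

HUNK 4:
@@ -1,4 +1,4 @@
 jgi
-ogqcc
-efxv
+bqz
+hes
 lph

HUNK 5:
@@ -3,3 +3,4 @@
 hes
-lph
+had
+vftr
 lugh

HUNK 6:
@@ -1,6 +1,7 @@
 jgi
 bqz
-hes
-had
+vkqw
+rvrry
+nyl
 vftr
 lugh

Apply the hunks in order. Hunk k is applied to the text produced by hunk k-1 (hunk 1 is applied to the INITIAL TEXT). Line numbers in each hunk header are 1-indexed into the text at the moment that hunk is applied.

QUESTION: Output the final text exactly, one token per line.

Hunk 1: at line 3 remove [fmxe,stpew,pmfjj] add [mcb] -> 7 lines: jgi ogqcc zphy wyg mcb vcap lugh
Hunk 2: at line 3 remove [wyg,mcb,vcap] add [yzrbm,lph] -> 6 lines: jgi ogqcc zphy yzrbm lph lugh
Hunk 3: at line 1 remove [zphy,yzrbm] add [efxv] -> 5 lines: jgi ogqcc efxv lph lugh
Hunk 4: at line 1 remove [ogqcc,efxv] add [bqz,hes] -> 5 lines: jgi bqz hes lph lugh
Hunk 5: at line 3 remove [lph] add [had,vftr] -> 6 lines: jgi bqz hes had vftr lugh
Hunk 6: at line 1 remove [hes,had] add [vkqw,rvrry,nyl] -> 7 lines: jgi bqz vkqw rvrry nyl vftr lugh

Answer: jgi
bqz
vkqw
rvrry
nyl
vftr
lugh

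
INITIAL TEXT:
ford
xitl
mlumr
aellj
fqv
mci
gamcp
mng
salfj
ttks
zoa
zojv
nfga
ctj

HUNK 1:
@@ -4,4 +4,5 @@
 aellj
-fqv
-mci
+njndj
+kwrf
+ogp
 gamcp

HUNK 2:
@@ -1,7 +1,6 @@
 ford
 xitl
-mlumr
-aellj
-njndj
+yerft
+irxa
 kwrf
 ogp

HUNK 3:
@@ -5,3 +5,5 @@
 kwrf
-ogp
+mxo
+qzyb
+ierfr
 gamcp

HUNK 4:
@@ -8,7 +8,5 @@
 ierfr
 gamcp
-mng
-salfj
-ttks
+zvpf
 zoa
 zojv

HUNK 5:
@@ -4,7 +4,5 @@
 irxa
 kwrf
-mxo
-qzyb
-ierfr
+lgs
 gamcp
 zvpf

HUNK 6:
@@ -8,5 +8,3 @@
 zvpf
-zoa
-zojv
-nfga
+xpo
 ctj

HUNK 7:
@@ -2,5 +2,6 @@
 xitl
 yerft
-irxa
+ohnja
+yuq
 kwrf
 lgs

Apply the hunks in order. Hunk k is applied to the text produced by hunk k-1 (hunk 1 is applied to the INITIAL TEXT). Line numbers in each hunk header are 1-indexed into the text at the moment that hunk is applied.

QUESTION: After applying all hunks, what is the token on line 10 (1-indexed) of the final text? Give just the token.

Answer: xpo

Derivation:
Hunk 1: at line 4 remove [fqv,mci] add [njndj,kwrf,ogp] -> 15 lines: ford xitl mlumr aellj njndj kwrf ogp gamcp mng salfj ttks zoa zojv nfga ctj
Hunk 2: at line 1 remove [mlumr,aellj,njndj] add [yerft,irxa] -> 14 lines: ford xitl yerft irxa kwrf ogp gamcp mng salfj ttks zoa zojv nfga ctj
Hunk 3: at line 5 remove [ogp] add [mxo,qzyb,ierfr] -> 16 lines: ford xitl yerft irxa kwrf mxo qzyb ierfr gamcp mng salfj ttks zoa zojv nfga ctj
Hunk 4: at line 8 remove [mng,salfj,ttks] add [zvpf] -> 14 lines: ford xitl yerft irxa kwrf mxo qzyb ierfr gamcp zvpf zoa zojv nfga ctj
Hunk 5: at line 4 remove [mxo,qzyb,ierfr] add [lgs] -> 12 lines: ford xitl yerft irxa kwrf lgs gamcp zvpf zoa zojv nfga ctj
Hunk 6: at line 8 remove [zoa,zojv,nfga] add [xpo] -> 10 lines: ford xitl yerft irxa kwrf lgs gamcp zvpf xpo ctj
Hunk 7: at line 2 remove [irxa] add [ohnja,yuq] -> 11 lines: ford xitl yerft ohnja yuq kwrf lgs gamcp zvpf xpo ctj
Final line 10: xpo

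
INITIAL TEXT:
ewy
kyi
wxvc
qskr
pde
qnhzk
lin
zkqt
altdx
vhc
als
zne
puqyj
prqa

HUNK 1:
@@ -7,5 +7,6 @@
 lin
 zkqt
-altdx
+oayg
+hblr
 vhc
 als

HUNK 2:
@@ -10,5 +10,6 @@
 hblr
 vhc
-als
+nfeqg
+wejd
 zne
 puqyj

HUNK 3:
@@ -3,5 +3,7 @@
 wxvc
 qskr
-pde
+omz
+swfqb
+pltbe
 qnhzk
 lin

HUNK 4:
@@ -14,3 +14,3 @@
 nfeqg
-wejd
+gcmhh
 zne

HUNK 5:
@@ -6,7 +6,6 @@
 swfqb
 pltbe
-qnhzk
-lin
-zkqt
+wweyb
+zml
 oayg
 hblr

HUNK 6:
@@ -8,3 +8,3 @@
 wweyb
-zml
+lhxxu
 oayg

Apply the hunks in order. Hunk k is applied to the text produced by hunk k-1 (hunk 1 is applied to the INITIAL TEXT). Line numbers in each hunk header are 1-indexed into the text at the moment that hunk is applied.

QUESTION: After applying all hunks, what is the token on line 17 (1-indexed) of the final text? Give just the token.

Answer: prqa

Derivation:
Hunk 1: at line 7 remove [altdx] add [oayg,hblr] -> 15 lines: ewy kyi wxvc qskr pde qnhzk lin zkqt oayg hblr vhc als zne puqyj prqa
Hunk 2: at line 10 remove [als] add [nfeqg,wejd] -> 16 lines: ewy kyi wxvc qskr pde qnhzk lin zkqt oayg hblr vhc nfeqg wejd zne puqyj prqa
Hunk 3: at line 3 remove [pde] add [omz,swfqb,pltbe] -> 18 lines: ewy kyi wxvc qskr omz swfqb pltbe qnhzk lin zkqt oayg hblr vhc nfeqg wejd zne puqyj prqa
Hunk 4: at line 14 remove [wejd] add [gcmhh] -> 18 lines: ewy kyi wxvc qskr omz swfqb pltbe qnhzk lin zkqt oayg hblr vhc nfeqg gcmhh zne puqyj prqa
Hunk 5: at line 6 remove [qnhzk,lin,zkqt] add [wweyb,zml] -> 17 lines: ewy kyi wxvc qskr omz swfqb pltbe wweyb zml oayg hblr vhc nfeqg gcmhh zne puqyj prqa
Hunk 6: at line 8 remove [zml] add [lhxxu] -> 17 lines: ewy kyi wxvc qskr omz swfqb pltbe wweyb lhxxu oayg hblr vhc nfeqg gcmhh zne puqyj prqa
Final line 17: prqa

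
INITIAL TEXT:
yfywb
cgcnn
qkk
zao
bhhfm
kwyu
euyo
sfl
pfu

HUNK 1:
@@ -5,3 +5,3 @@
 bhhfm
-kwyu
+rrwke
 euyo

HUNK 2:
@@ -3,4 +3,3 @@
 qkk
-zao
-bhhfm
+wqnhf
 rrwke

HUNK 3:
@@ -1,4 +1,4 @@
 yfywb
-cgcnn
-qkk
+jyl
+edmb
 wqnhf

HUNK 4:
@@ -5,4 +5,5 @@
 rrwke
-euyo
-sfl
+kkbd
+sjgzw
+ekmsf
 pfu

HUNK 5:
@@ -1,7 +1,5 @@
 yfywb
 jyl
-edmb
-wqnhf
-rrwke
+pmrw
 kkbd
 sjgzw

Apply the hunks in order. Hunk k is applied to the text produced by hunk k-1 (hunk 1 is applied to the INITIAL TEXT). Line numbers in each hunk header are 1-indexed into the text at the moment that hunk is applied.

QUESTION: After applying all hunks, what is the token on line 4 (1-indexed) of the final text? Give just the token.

Hunk 1: at line 5 remove [kwyu] add [rrwke] -> 9 lines: yfywb cgcnn qkk zao bhhfm rrwke euyo sfl pfu
Hunk 2: at line 3 remove [zao,bhhfm] add [wqnhf] -> 8 lines: yfywb cgcnn qkk wqnhf rrwke euyo sfl pfu
Hunk 3: at line 1 remove [cgcnn,qkk] add [jyl,edmb] -> 8 lines: yfywb jyl edmb wqnhf rrwke euyo sfl pfu
Hunk 4: at line 5 remove [euyo,sfl] add [kkbd,sjgzw,ekmsf] -> 9 lines: yfywb jyl edmb wqnhf rrwke kkbd sjgzw ekmsf pfu
Hunk 5: at line 1 remove [edmb,wqnhf,rrwke] add [pmrw] -> 7 lines: yfywb jyl pmrw kkbd sjgzw ekmsf pfu
Final line 4: kkbd

Answer: kkbd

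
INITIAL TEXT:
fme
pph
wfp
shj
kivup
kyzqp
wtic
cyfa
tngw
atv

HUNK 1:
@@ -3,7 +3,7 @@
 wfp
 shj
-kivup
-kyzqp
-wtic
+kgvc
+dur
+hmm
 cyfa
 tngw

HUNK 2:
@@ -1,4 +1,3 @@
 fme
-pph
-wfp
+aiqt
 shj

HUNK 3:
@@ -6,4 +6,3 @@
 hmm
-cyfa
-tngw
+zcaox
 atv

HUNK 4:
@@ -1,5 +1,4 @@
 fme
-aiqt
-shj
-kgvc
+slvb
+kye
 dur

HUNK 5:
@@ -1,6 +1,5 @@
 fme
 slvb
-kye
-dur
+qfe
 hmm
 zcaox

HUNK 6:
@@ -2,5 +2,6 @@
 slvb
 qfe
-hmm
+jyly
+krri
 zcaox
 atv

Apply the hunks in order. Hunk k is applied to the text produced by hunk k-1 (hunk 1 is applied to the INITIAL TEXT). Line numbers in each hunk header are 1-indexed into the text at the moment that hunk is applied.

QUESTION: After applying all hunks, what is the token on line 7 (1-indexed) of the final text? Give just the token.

Hunk 1: at line 3 remove [kivup,kyzqp,wtic] add [kgvc,dur,hmm] -> 10 lines: fme pph wfp shj kgvc dur hmm cyfa tngw atv
Hunk 2: at line 1 remove [pph,wfp] add [aiqt] -> 9 lines: fme aiqt shj kgvc dur hmm cyfa tngw atv
Hunk 3: at line 6 remove [cyfa,tngw] add [zcaox] -> 8 lines: fme aiqt shj kgvc dur hmm zcaox atv
Hunk 4: at line 1 remove [aiqt,shj,kgvc] add [slvb,kye] -> 7 lines: fme slvb kye dur hmm zcaox atv
Hunk 5: at line 1 remove [kye,dur] add [qfe] -> 6 lines: fme slvb qfe hmm zcaox atv
Hunk 6: at line 2 remove [hmm] add [jyly,krri] -> 7 lines: fme slvb qfe jyly krri zcaox atv
Final line 7: atv

Answer: atv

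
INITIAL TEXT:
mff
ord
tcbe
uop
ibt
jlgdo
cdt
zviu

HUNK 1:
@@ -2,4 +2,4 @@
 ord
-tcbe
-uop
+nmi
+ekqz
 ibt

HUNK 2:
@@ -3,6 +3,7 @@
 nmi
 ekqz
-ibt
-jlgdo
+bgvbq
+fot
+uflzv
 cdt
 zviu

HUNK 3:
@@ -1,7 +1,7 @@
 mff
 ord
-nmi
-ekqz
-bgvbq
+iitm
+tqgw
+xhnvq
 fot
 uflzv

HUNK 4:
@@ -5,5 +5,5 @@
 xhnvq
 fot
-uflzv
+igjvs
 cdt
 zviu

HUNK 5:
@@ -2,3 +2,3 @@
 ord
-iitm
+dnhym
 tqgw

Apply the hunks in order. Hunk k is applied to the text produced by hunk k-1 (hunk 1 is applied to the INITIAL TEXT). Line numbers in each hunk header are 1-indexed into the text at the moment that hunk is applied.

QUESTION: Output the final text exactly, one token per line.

Answer: mff
ord
dnhym
tqgw
xhnvq
fot
igjvs
cdt
zviu

Derivation:
Hunk 1: at line 2 remove [tcbe,uop] add [nmi,ekqz] -> 8 lines: mff ord nmi ekqz ibt jlgdo cdt zviu
Hunk 2: at line 3 remove [ibt,jlgdo] add [bgvbq,fot,uflzv] -> 9 lines: mff ord nmi ekqz bgvbq fot uflzv cdt zviu
Hunk 3: at line 1 remove [nmi,ekqz,bgvbq] add [iitm,tqgw,xhnvq] -> 9 lines: mff ord iitm tqgw xhnvq fot uflzv cdt zviu
Hunk 4: at line 5 remove [uflzv] add [igjvs] -> 9 lines: mff ord iitm tqgw xhnvq fot igjvs cdt zviu
Hunk 5: at line 2 remove [iitm] add [dnhym] -> 9 lines: mff ord dnhym tqgw xhnvq fot igjvs cdt zviu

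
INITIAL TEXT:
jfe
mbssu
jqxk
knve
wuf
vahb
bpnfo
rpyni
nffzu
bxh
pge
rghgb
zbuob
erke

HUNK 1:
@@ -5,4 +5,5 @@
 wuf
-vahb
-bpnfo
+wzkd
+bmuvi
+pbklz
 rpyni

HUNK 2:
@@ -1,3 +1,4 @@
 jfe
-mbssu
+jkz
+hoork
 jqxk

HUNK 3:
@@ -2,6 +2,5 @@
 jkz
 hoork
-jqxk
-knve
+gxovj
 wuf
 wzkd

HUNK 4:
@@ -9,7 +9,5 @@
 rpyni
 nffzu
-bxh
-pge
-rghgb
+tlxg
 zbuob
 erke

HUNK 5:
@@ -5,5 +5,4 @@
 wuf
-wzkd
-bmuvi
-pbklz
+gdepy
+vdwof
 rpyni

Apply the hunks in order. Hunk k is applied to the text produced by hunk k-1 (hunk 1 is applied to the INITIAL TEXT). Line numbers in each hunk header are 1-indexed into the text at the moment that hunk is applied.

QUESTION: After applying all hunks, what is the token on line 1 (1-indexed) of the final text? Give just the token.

Hunk 1: at line 5 remove [vahb,bpnfo] add [wzkd,bmuvi,pbklz] -> 15 lines: jfe mbssu jqxk knve wuf wzkd bmuvi pbklz rpyni nffzu bxh pge rghgb zbuob erke
Hunk 2: at line 1 remove [mbssu] add [jkz,hoork] -> 16 lines: jfe jkz hoork jqxk knve wuf wzkd bmuvi pbklz rpyni nffzu bxh pge rghgb zbuob erke
Hunk 3: at line 2 remove [jqxk,knve] add [gxovj] -> 15 lines: jfe jkz hoork gxovj wuf wzkd bmuvi pbklz rpyni nffzu bxh pge rghgb zbuob erke
Hunk 4: at line 9 remove [bxh,pge,rghgb] add [tlxg] -> 13 lines: jfe jkz hoork gxovj wuf wzkd bmuvi pbklz rpyni nffzu tlxg zbuob erke
Hunk 5: at line 5 remove [wzkd,bmuvi,pbklz] add [gdepy,vdwof] -> 12 lines: jfe jkz hoork gxovj wuf gdepy vdwof rpyni nffzu tlxg zbuob erke
Final line 1: jfe

Answer: jfe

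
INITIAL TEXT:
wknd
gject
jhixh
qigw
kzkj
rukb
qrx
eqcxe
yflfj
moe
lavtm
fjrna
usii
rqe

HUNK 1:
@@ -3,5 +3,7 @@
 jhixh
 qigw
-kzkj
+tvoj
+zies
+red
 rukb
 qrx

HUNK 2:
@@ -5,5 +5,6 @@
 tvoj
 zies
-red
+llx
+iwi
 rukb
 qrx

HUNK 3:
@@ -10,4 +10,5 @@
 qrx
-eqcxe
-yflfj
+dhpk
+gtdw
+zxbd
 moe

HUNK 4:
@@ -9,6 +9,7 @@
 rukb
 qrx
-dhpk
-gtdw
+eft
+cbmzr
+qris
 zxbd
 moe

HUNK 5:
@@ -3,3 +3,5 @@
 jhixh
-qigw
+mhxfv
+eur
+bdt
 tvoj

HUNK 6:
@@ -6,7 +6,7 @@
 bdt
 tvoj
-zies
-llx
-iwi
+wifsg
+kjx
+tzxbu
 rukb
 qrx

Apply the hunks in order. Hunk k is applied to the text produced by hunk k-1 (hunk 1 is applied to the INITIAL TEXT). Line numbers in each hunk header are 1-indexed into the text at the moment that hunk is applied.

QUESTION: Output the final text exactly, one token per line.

Hunk 1: at line 3 remove [kzkj] add [tvoj,zies,red] -> 16 lines: wknd gject jhixh qigw tvoj zies red rukb qrx eqcxe yflfj moe lavtm fjrna usii rqe
Hunk 2: at line 5 remove [red] add [llx,iwi] -> 17 lines: wknd gject jhixh qigw tvoj zies llx iwi rukb qrx eqcxe yflfj moe lavtm fjrna usii rqe
Hunk 3: at line 10 remove [eqcxe,yflfj] add [dhpk,gtdw,zxbd] -> 18 lines: wknd gject jhixh qigw tvoj zies llx iwi rukb qrx dhpk gtdw zxbd moe lavtm fjrna usii rqe
Hunk 4: at line 9 remove [dhpk,gtdw] add [eft,cbmzr,qris] -> 19 lines: wknd gject jhixh qigw tvoj zies llx iwi rukb qrx eft cbmzr qris zxbd moe lavtm fjrna usii rqe
Hunk 5: at line 3 remove [qigw] add [mhxfv,eur,bdt] -> 21 lines: wknd gject jhixh mhxfv eur bdt tvoj zies llx iwi rukb qrx eft cbmzr qris zxbd moe lavtm fjrna usii rqe
Hunk 6: at line 6 remove [zies,llx,iwi] add [wifsg,kjx,tzxbu] -> 21 lines: wknd gject jhixh mhxfv eur bdt tvoj wifsg kjx tzxbu rukb qrx eft cbmzr qris zxbd moe lavtm fjrna usii rqe

Answer: wknd
gject
jhixh
mhxfv
eur
bdt
tvoj
wifsg
kjx
tzxbu
rukb
qrx
eft
cbmzr
qris
zxbd
moe
lavtm
fjrna
usii
rqe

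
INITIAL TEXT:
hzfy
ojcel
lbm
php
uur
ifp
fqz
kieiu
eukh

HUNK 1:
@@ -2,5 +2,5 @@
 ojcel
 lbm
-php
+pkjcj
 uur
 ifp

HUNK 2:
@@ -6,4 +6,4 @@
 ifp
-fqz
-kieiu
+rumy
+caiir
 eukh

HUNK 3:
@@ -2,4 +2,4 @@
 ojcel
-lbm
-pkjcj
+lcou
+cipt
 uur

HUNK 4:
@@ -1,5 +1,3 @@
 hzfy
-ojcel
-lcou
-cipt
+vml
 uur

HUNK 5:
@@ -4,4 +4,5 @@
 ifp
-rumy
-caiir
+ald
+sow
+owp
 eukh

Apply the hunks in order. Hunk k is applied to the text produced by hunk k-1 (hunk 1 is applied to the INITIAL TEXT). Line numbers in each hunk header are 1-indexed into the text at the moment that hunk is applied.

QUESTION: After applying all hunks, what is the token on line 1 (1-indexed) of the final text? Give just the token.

Hunk 1: at line 2 remove [php] add [pkjcj] -> 9 lines: hzfy ojcel lbm pkjcj uur ifp fqz kieiu eukh
Hunk 2: at line 6 remove [fqz,kieiu] add [rumy,caiir] -> 9 lines: hzfy ojcel lbm pkjcj uur ifp rumy caiir eukh
Hunk 3: at line 2 remove [lbm,pkjcj] add [lcou,cipt] -> 9 lines: hzfy ojcel lcou cipt uur ifp rumy caiir eukh
Hunk 4: at line 1 remove [ojcel,lcou,cipt] add [vml] -> 7 lines: hzfy vml uur ifp rumy caiir eukh
Hunk 5: at line 4 remove [rumy,caiir] add [ald,sow,owp] -> 8 lines: hzfy vml uur ifp ald sow owp eukh
Final line 1: hzfy

Answer: hzfy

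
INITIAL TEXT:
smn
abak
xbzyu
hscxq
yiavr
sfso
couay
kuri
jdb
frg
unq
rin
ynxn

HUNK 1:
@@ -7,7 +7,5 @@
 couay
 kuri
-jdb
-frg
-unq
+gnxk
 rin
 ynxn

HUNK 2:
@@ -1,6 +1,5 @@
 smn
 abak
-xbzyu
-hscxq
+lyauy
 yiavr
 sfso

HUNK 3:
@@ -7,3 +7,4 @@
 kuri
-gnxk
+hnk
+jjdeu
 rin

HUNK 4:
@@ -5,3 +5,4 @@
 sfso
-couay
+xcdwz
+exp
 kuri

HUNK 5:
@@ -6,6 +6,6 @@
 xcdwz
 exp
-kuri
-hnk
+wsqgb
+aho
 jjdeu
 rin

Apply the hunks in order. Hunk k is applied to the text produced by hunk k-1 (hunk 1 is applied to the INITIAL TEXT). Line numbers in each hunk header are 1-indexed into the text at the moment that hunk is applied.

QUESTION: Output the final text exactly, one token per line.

Hunk 1: at line 7 remove [jdb,frg,unq] add [gnxk] -> 11 lines: smn abak xbzyu hscxq yiavr sfso couay kuri gnxk rin ynxn
Hunk 2: at line 1 remove [xbzyu,hscxq] add [lyauy] -> 10 lines: smn abak lyauy yiavr sfso couay kuri gnxk rin ynxn
Hunk 3: at line 7 remove [gnxk] add [hnk,jjdeu] -> 11 lines: smn abak lyauy yiavr sfso couay kuri hnk jjdeu rin ynxn
Hunk 4: at line 5 remove [couay] add [xcdwz,exp] -> 12 lines: smn abak lyauy yiavr sfso xcdwz exp kuri hnk jjdeu rin ynxn
Hunk 5: at line 6 remove [kuri,hnk] add [wsqgb,aho] -> 12 lines: smn abak lyauy yiavr sfso xcdwz exp wsqgb aho jjdeu rin ynxn

Answer: smn
abak
lyauy
yiavr
sfso
xcdwz
exp
wsqgb
aho
jjdeu
rin
ynxn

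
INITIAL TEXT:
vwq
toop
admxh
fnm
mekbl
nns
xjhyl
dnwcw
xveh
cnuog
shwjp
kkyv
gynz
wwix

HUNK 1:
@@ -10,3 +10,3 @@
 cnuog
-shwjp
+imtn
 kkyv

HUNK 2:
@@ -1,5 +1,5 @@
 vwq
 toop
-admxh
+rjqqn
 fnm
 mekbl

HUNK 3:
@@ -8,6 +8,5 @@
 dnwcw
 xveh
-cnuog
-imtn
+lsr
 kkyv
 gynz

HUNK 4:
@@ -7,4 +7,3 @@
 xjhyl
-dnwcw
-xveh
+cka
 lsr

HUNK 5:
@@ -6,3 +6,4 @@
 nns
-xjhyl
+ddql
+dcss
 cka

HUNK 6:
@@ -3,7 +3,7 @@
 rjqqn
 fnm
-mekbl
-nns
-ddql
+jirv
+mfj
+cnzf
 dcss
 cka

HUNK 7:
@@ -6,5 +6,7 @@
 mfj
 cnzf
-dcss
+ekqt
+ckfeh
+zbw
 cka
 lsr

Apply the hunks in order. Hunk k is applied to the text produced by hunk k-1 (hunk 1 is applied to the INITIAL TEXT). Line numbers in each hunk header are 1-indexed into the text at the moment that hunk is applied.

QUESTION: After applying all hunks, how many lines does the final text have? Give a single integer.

Answer: 15

Derivation:
Hunk 1: at line 10 remove [shwjp] add [imtn] -> 14 lines: vwq toop admxh fnm mekbl nns xjhyl dnwcw xveh cnuog imtn kkyv gynz wwix
Hunk 2: at line 1 remove [admxh] add [rjqqn] -> 14 lines: vwq toop rjqqn fnm mekbl nns xjhyl dnwcw xveh cnuog imtn kkyv gynz wwix
Hunk 3: at line 8 remove [cnuog,imtn] add [lsr] -> 13 lines: vwq toop rjqqn fnm mekbl nns xjhyl dnwcw xveh lsr kkyv gynz wwix
Hunk 4: at line 7 remove [dnwcw,xveh] add [cka] -> 12 lines: vwq toop rjqqn fnm mekbl nns xjhyl cka lsr kkyv gynz wwix
Hunk 5: at line 6 remove [xjhyl] add [ddql,dcss] -> 13 lines: vwq toop rjqqn fnm mekbl nns ddql dcss cka lsr kkyv gynz wwix
Hunk 6: at line 3 remove [mekbl,nns,ddql] add [jirv,mfj,cnzf] -> 13 lines: vwq toop rjqqn fnm jirv mfj cnzf dcss cka lsr kkyv gynz wwix
Hunk 7: at line 6 remove [dcss] add [ekqt,ckfeh,zbw] -> 15 lines: vwq toop rjqqn fnm jirv mfj cnzf ekqt ckfeh zbw cka lsr kkyv gynz wwix
Final line count: 15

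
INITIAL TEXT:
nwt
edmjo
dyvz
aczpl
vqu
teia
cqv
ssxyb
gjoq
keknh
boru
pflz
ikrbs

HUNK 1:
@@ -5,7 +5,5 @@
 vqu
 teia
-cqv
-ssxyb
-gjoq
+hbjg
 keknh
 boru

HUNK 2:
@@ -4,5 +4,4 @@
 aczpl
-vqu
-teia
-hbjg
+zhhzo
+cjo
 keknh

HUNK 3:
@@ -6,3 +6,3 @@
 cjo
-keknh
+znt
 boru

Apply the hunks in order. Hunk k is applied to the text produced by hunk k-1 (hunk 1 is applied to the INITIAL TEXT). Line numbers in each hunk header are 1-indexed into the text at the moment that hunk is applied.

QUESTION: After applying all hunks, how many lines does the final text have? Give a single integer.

Answer: 10

Derivation:
Hunk 1: at line 5 remove [cqv,ssxyb,gjoq] add [hbjg] -> 11 lines: nwt edmjo dyvz aczpl vqu teia hbjg keknh boru pflz ikrbs
Hunk 2: at line 4 remove [vqu,teia,hbjg] add [zhhzo,cjo] -> 10 lines: nwt edmjo dyvz aczpl zhhzo cjo keknh boru pflz ikrbs
Hunk 3: at line 6 remove [keknh] add [znt] -> 10 lines: nwt edmjo dyvz aczpl zhhzo cjo znt boru pflz ikrbs
Final line count: 10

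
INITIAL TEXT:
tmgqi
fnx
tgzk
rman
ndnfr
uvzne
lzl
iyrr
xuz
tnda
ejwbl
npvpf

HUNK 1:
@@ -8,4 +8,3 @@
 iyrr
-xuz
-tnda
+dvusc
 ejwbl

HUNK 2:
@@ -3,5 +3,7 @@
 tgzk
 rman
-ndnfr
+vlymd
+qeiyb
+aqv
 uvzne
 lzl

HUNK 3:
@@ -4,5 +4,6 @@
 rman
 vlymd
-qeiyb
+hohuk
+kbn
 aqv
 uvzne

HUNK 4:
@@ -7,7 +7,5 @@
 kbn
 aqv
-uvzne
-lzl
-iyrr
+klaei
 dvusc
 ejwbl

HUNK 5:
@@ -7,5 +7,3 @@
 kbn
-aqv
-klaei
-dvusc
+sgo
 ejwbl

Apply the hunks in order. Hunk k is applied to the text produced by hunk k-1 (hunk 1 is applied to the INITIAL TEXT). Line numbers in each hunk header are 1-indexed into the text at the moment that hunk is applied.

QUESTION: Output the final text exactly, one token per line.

Hunk 1: at line 8 remove [xuz,tnda] add [dvusc] -> 11 lines: tmgqi fnx tgzk rman ndnfr uvzne lzl iyrr dvusc ejwbl npvpf
Hunk 2: at line 3 remove [ndnfr] add [vlymd,qeiyb,aqv] -> 13 lines: tmgqi fnx tgzk rman vlymd qeiyb aqv uvzne lzl iyrr dvusc ejwbl npvpf
Hunk 3: at line 4 remove [qeiyb] add [hohuk,kbn] -> 14 lines: tmgqi fnx tgzk rman vlymd hohuk kbn aqv uvzne lzl iyrr dvusc ejwbl npvpf
Hunk 4: at line 7 remove [uvzne,lzl,iyrr] add [klaei] -> 12 lines: tmgqi fnx tgzk rman vlymd hohuk kbn aqv klaei dvusc ejwbl npvpf
Hunk 5: at line 7 remove [aqv,klaei,dvusc] add [sgo] -> 10 lines: tmgqi fnx tgzk rman vlymd hohuk kbn sgo ejwbl npvpf

Answer: tmgqi
fnx
tgzk
rman
vlymd
hohuk
kbn
sgo
ejwbl
npvpf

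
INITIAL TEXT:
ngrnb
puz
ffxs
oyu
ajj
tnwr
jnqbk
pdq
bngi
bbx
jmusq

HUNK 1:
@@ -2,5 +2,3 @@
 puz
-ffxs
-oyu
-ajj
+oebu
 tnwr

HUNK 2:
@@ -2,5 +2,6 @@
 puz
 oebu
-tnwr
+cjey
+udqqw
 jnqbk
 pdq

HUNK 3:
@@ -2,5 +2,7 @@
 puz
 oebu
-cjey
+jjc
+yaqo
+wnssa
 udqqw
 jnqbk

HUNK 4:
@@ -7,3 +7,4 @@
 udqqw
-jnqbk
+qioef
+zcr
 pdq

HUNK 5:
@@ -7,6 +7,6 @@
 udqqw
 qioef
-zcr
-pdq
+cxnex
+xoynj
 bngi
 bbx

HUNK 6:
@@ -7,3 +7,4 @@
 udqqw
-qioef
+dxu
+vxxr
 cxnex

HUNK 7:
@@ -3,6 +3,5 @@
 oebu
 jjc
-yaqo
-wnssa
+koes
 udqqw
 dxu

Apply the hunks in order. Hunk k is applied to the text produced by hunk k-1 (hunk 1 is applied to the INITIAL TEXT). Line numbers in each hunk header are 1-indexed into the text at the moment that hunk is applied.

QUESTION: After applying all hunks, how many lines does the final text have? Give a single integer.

Hunk 1: at line 2 remove [ffxs,oyu,ajj] add [oebu] -> 9 lines: ngrnb puz oebu tnwr jnqbk pdq bngi bbx jmusq
Hunk 2: at line 2 remove [tnwr] add [cjey,udqqw] -> 10 lines: ngrnb puz oebu cjey udqqw jnqbk pdq bngi bbx jmusq
Hunk 3: at line 2 remove [cjey] add [jjc,yaqo,wnssa] -> 12 lines: ngrnb puz oebu jjc yaqo wnssa udqqw jnqbk pdq bngi bbx jmusq
Hunk 4: at line 7 remove [jnqbk] add [qioef,zcr] -> 13 lines: ngrnb puz oebu jjc yaqo wnssa udqqw qioef zcr pdq bngi bbx jmusq
Hunk 5: at line 7 remove [zcr,pdq] add [cxnex,xoynj] -> 13 lines: ngrnb puz oebu jjc yaqo wnssa udqqw qioef cxnex xoynj bngi bbx jmusq
Hunk 6: at line 7 remove [qioef] add [dxu,vxxr] -> 14 lines: ngrnb puz oebu jjc yaqo wnssa udqqw dxu vxxr cxnex xoynj bngi bbx jmusq
Hunk 7: at line 3 remove [yaqo,wnssa] add [koes] -> 13 lines: ngrnb puz oebu jjc koes udqqw dxu vxxr cxnex xoynj bngi bbx jmusq
Final line count: 13

Answer: 13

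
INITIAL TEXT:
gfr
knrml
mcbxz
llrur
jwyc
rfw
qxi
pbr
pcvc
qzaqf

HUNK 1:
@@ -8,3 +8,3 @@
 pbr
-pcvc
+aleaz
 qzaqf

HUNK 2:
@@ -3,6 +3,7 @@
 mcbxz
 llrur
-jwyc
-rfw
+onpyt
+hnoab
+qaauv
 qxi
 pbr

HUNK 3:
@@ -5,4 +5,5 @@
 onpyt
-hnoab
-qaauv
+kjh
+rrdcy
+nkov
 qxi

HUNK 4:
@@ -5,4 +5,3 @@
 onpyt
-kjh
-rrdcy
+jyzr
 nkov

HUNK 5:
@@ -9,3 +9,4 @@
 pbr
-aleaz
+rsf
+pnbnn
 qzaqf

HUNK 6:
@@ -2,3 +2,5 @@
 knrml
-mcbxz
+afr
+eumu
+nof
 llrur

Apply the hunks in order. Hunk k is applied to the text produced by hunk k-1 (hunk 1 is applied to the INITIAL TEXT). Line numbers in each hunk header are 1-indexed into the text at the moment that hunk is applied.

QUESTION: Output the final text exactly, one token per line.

Hunk 1: at line 8 remove [pcvc] add [aleaz] -> 10 lines: gfr knrml mcbxz llrur jwyc rfw qxi pbr aleaz qzaqf
Hunk 2: at line 3 remove [jwyc,rfw] add [onpyt,hnoab,qaauv] -> 11 lines: gfr knrml mcbxz llrur onpyt hnoab qaauv qxi pbr aleaz qzaqf
Hunk 3: at line 5 remove [hnoab,qaauv] add [kjh,rrdcy,nkov] -> 12 lines: gfr knrml mcbxz llrur onpyt kjh rrdcy nkov qxi pbr aleaz qzaqf
Hunk 4: at line 5 remove [kjh,rrdcy] add [jyzr] -> 11 lines: gfr knrml mcbxz llrur onpyt jyzr nkov qxi pbr aleaz qzaqf
Hunk 5: at line 9 remove [aleaz] add [rsf,pnbnn] -> 12 lines: gfr knrml mcbxz llrur onpyt jyzr nkov qxi pbr rsf pnbnn qzaqf
Hunk 6: at line 2 remove [mcbxz] add [afr,eumu,nof] -> 14 lines: gfr knrml afr eumu nof llrur onpyt jyzr nkov qxi pbr rsf pnbnn qzaqf

Answer: gfr
knrml
afr
eumu
nof
llrur
onpyt
jyzr
nkov
qxi
pbr
rsf
pnbnn
qzaqf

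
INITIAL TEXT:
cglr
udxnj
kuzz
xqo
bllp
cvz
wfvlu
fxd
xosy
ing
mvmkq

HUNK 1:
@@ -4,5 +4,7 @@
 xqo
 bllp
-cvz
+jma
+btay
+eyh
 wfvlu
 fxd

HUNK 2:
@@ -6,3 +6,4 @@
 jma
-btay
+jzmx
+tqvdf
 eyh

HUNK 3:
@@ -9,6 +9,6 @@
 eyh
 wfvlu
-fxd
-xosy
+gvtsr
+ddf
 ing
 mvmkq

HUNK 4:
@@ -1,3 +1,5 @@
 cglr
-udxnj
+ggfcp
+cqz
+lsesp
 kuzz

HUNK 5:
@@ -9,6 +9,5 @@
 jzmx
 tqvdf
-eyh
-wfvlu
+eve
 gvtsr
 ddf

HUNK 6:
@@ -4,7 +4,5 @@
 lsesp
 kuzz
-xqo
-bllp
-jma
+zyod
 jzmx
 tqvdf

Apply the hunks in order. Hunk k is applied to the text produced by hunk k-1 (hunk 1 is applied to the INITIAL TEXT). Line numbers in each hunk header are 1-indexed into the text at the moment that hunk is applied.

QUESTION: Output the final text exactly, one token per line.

Hunk 1: at line 4 remove [cvz] add [jma,btay,eyh] -> 13 lines: cglr udxnj kuzz xqo bllp jma btay eyh wfvlu fxd xosy ing mvmkq
Hunk 2: at line 6 remove [btay] add [jzmx,tqvdf] -> 14 lines: cglr udxnj kuzz xqo bllp jma jzmx tqvdf eyh wfvlu fxd xosy ing mvmkq
Hunk 3: at line 9 remove [fxd,xosy] add [gvtsr,ddf] -> 14 lines: cglr udxnj kuzz xqo bllp jma jzmx tqvdf eyh wfvlu gvtsr ddf ing mvmkq
Hunk 4: at line 1 remove [udxnj] add [ggfcp,cqz,lsesp] -> 16 lines: cglr ggfcp cqz lsesp kuzz xqo bllp jma jzmx tqvdf eyh wfvlu gvtsr ddf ing mvmkq
Hunk 5: at line 9 remove [eyh,wfvlu] add [eve] -> 15 lines: cglr ggfcp cqz lsesp kuzz xqo bllp jma jzmx tqvdf eve gvtsr ddf ing mvmkq
Hunk 6: at line 4 remove [xqo,bllp,jma] add [zyod] -> 13 lines: cglr ggfcp cqz lsesp kuzz zyod jzmx tqvdf eve gvtsr ddf ing mvmkq

Answer: cglr
ggfcp
cqz
lsesp
kuzz
zyod
jzmx
tqvdf
eve
gvtsr
ddf
ing
mvmkq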